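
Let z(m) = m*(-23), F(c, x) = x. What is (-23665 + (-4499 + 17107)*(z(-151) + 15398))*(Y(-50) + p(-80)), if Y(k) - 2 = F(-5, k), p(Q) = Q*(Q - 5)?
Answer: 1606313649056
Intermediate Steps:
p(Q) = Q*(-5 + Q)
z(m) = -23*m
Y(k) = 2 + k
(-23665 + (-4499 + 17107)*(z(-151) + 15398))*(Y(-50) + p(-80)) = (-23665 + (-4499 + 17107)*(-23*(-151) + 15398))*((2 - 50) - 80*(-5 - 80)) = (-23665 + 12608*(3473 + 15398))*(-48 - 80*(-85)) = (-23665 + 12608*18871)*(-48 + 6800) = (-23665 + 237925568)*6752 = 237901903*6752 = 1606313649056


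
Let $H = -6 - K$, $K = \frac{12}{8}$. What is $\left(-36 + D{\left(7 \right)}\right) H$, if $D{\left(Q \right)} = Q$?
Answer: $\frac{435}{2} \approx 217.5$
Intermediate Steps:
$K = \frac{3}{2}$ ($K = 12 \cdot \frac{1}{8} = \frac{3}{2} \approx 1.5$)
$H = - \frac{15}{2}$ ($H = -6 - \frac{3}{2} = - \frac{15}{2} \approx -7.5$)
$\left(-36 + D{\left(7 \right)}\right) H = \left(-36 + 7\right) \left(- \frac{15}{2}\right) = \left(-29\right) \left(- \frac{15}{2}\right) = \frac{435}{2}$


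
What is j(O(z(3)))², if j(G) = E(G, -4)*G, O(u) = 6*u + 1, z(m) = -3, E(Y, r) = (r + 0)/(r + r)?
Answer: 289/4 ≈ 72.250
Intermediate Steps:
E(Y, r) = ½ (E(Y, r) = r/((2*r)) = r*(1/(2*r)) = ½)
O(u) = 1 + 6*u
j(G) = G/2
j(O(z(3)))² = ((1 + 6*(-3))/2)² = ((1 - 18)/2)² = ((½)*(-17))² = (-17/2)² = 289/4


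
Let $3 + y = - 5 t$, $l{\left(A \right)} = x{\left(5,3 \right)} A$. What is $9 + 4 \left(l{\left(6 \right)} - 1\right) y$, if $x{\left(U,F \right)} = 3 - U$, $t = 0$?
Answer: $165$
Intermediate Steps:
$l{\left(A \right)} = - 2 A$ ($l{\left(A \right)} = \left(3 - 5\right) A = - 2 A$)
$y = -3$ ($y = -3 - 0 = -3 + 0 = -3$)
$9 + 4 \left(l{\left(6 \right)} - 1\right) y = 9 + 4 \left(\left(-2\right) 6 - 1\right) \left(-3\right) = 9 + 4 \left(-12 - 1\right) \left(-3\right) = 9 + 4 \left(-13\right) \left(-3\right) = 9 - -156 = 9 + 156 = 165$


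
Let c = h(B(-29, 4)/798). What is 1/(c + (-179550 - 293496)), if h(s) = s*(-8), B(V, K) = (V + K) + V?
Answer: -133/62915046 ≈ -2.1140e-6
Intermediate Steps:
B(V, K) = K + 2*V (B(V, K) = (K + V) + V = K + 2*V)
h(s) = -8*s
c = 72/133 (c = -8*(4 + 2*(-29))/798 = -8*(4 - 58)/798 = -(-432)/798 = -8*(-9/133) = 72/133 ≈ 0.54135)
1/(c + (-179550 - 293496)) = 1/(72/133 + (-179550 - 293496)) = 1/(72/133 - 473046) = 1/(-62915046/133) = -133/62915046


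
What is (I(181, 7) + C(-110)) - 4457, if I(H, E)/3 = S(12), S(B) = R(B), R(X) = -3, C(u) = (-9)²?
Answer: -4385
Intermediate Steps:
C(u) = 81
S(B) = -3
I(H, E) = -9 (I(H, E) = 3*(-3) = -9)
(I(181, 7) + C(-110)) - 4457 = (-9 + 81) - 4457 = 72 - 4457 = -4385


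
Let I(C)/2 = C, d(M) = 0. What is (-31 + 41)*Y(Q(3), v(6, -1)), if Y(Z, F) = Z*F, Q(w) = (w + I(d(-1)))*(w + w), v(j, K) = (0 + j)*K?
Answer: -1080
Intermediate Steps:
I(C) = 2*C
v(j, K) = K*j (v(j, K) = j*K = K*j)
Q(w) = 2*w² (Q(w) = (w + 2*0)*(w + w) = (w + 0)*(2*w) = w*(2*w) = 2*w²)
Y(Z, F) = F*Z
(-31 + 41)*Y(Q(3), v(6, -1)) = (-31 + 41)*((-1*6)*(2*3²)) = 10*(-12*9) = 10*(-6*18) = 10*(-108) = -1080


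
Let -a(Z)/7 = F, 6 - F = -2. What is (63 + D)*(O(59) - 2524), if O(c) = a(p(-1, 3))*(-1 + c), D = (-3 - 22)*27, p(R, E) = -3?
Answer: 3532464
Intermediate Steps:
F = 8 (F = 6 - 1*(-2) = 6 + 2 = 8)
a(Z) = -56 (a(Z) = -7*8 = -56)
D = -675 (D = -25*27 = -675)
O(c) = 56 - 56*c (O(c) = -56*(-1 + c) = 56 - 56*c)
(63 + D)*(O(59) - 2524) = (63 - 675)*((56 - 56*59) - 2524) = -612*((56 - 3304) - 2524) = -612*(-3248 - 2524) = -612*(-5772) = 3532464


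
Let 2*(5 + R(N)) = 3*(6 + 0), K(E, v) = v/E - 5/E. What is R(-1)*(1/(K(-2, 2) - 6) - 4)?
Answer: -152/9 ≈ -16.889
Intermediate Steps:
K(E, v) = -5/E + v/E
R(N) = 4 (R(N) = -5 + (3*(6 + 0))/2 = -5 + (3*6)/2 = -5 + (1/2)*18 = -5 + 9 = 4)
R(-1)*(1/(K(-2, 2) - 6) - 4) = 4*(1/((-5 + 2)/(-2) - 6) - 4) = 4*(1/(-1/2*(-3) - 6) - 4) = 4*(1/(3/2 - 6) - 4) = 4*(1/(-9/2) - 4) = 4*(-2/9 - 4) = 4*(-38/9) = -152/9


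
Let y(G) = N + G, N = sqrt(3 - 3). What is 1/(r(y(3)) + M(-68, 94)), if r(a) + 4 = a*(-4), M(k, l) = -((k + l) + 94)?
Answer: -1/136 ≈ -0.0073529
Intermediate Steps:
N = 0 (N = sqrt(0) = 0)
M(k, l) = -94 - k - l (M(k, l) = -(94 + k + l) = -94 - k - l)
y(G) = G (y(G) = 0 + G = G)
r(a) = -4 - 4*a (r(a) = -4 + a*(-4) = -4 - 4*a)
1/(r(y(3)) + M(-68, 94)) = 1/((-4 - 4*3) + (-94 - 1*(-68) - 1*94)) = 1/((-4 - 12) + (-94 + 68 - 94)) = 1/(-16 - 120) = 1/(-136) = -1/136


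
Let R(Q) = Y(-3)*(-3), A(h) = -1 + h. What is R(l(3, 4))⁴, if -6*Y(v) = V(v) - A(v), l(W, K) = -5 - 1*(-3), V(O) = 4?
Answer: 256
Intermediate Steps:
l(W, K) = -2 (l(W, K) = -5 + 3 = -2)
Y(v) = -⅚ + v/6 (Y(v) = -(4 - (-1 + v))/6 = -(4 + (1 - v))/6 = -(5 - v)/6 = -⅚ + v/6)
R(Q) = 4 (R(Q) = (-⅚ + (⅙)*(-3))*(-3) = (-⅚ - ½)*(-3) = -4/3*(-3) = 4)
R(l(3, 4))⁴ = 4⁴ = 256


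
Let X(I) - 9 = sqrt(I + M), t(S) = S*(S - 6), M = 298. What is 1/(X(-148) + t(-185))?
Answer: 17672/624599093 - 5*sqrt(6)/1249198186 ≈ 2.8284e-5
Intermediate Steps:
t(S) = S*(-6 + S)
X(I) = 9 + sqrt(298 + I) (X(I) = 9 + sqrt(I + 298) = 9 + sqrt(298 + I))
1/(X(-148) + t(-185)) = 1/((9 + sqrt(298 - 148)) - 185*(-6 - 185)) = 1/((9 + sqrt(150)) - 185*(-191)) = 1/((9 + 5*sqrt(6)) + 35335) = 1/(35344 + 5*sqrt(6))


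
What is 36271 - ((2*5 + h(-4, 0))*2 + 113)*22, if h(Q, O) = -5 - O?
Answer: 33565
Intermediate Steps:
36271 - ((2*5 + h(-4, 0))*2 + 113)*22 = 36271 - ((2*5 + (-5 - 1*0))*2 + 113)*22 = 36271 - ((10 + (-5 + 0))*2 + 113)*22 = 36271 - ((10 - 5)*2 + 113)*22 = 36271 - (5*2 + 113)*22 = 36271 - (10 + 113)*22 = 36271 - 123*22 = 36271 - 1*2706 = 36271 - 2706 = 33565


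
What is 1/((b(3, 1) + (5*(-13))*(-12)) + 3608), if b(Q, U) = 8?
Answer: 1/4396 ≈ 0.00022748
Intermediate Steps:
1/((b(3, 1) + (5*(-13))*(-12)) + 3608) = 1/((8 + (5*(-13))*(-12)) + 3608) = 1/((8 - 65*(-12)) + 3608) = 1/((8 + 780) + 3608) = 1/(788 + 3608) = 1/4396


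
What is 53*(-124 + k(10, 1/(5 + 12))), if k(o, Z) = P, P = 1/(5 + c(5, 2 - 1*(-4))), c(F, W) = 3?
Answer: -52523/8 ≈ -6565.4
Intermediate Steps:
P = ⅛ (P = 1/(5 + 3) = 1/8 = ⅛ ≈ 0.12500)
k(o, Z) = ⅛
53*(-124 + k(10, 1/(5 + 12))) = 53*(-124 + ⅛) = 53*(-991/8) = -52523/8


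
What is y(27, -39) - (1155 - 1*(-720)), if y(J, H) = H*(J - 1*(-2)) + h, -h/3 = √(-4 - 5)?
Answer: -3006 - 9*I ≈ -3006.0 - 9.0*I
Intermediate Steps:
h = -9*I (h = -3*√(-4 - 5) = -9*I ≈ -9.0*I)
y(J, H) = -9*I + H*(2 + J) (y(J, H) = H*(J - 1*(-2)) - 9*I = H*(J + 2) - 9*I = H*(2 + J) - 9*I = -9*I + H*(2 + J))
y(27, -39) - (1155 - 1*(-720)) = (-9*I + 2*(-39) - 39*27) - (1155 - 1*(-720)) = (-9*I - 78 - 1053) - (1155 + 720) = (-1131 - 9*I) - 1*1875 = (-1131 - 9*I) - 1875 = -3006 - 9*I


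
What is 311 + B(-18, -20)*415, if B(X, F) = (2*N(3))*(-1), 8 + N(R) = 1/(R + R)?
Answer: 20438/3 ≈ 6812.7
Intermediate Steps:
N(R) = -8 + 1/(2*R) (N(R) = -8 + 1/(R + R) = -8 + 1/(2*R))
B(X, F) = 47/3 (B(X, F) = (2*(-8 + (½)/3))*(-1) = (2*(-8 + (½)*(⅓)))*(-1) = (2*(-8 + ⅙))*(-1) = (2*(-47/6))*(-1) = -47/3*(-1) = 47/3)
311 + B(-18, -20)*415 = 311 + (47/3)*415 = 311 + 19505/3 = 20438/3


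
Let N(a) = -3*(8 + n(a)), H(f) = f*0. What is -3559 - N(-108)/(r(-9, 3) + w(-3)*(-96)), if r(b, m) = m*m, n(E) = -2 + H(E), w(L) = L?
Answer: -117445/33 ≈ -3558.9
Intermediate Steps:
H(f) = 0
n(E) = -2 (n(E) = -2 + 0 = -2)
r(b, m) = m**2
N(a) = -18 (N(a) = -3*(8 - 2) = -3*6 = -18)
-3559 - N(-108)/(r(-9, 3) + w(-3)*(-96)) = -3559 - (-18)/(3**2 - 3*(-96)) = -3559 - (-18)/(9 + 288) = -3559 - (-18)/297 = -3559 - 1*(-2/33) = -3559 + 2/33 = -117445/33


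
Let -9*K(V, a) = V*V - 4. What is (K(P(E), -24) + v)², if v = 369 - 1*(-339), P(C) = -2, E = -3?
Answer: 501264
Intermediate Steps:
K(V, a) = 4/9 - V²/9 (K(V, a) = -(V*V - 4)/9 = -(V² - 4)/9 = -(-4 + V²)/9 = 4/9 - V²/9)
v = 708 (v = 369 + 339 = 708)
(K(P(E), -24) + v)² = ((4/9 - ⅑*(-2)²) + 708)² = ((4/9 - ⅑*4) + 708)² = ((4/9 - 4/9) + 708)² = (0 + 708)² = 708² = 501264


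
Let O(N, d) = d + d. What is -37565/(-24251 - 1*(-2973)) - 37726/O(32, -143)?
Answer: 31287593/234058 ≈ 133.67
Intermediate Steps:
O(N, d) = 2*d
-37565/(-24251 - 1*(-2973)) - 37726/O(32, -143) = -37565/(-24251 - 1*(-2973)) - 37726/(2*(-143)) = -37565/(-24251 + 2973) - 37726/(-286) = -37565/(-21278) - 37726*(-1/286) = -37565*(-1/21278) + 1451/11 = 37565/21278 + 1451/11 = 31287593/234058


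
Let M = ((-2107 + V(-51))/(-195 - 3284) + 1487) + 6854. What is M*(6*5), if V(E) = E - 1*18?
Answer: 870615450/3479 ≈ 2.5025e+5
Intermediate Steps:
V(E) = -18 + E (V(E) = E - 18 = -18 + E)
M = 29020515/3479 (M = ((-2107 + (-18 - 51))/(-195 - 3284) + 1487) + 6854 = ((-2107 - 69)/(-3479) + 1487) + 6854 = (-2176*(-1/3479) + 1487) + 6854 = (2176/3479 + 1487) + 6854 = 5175449/3479 + 6854 = 29020515/3479 ≈ 8341.6)
M*(6*5) = 29020515*(6*5)/3479 = (29020515/3479)*30 = 870615450/3479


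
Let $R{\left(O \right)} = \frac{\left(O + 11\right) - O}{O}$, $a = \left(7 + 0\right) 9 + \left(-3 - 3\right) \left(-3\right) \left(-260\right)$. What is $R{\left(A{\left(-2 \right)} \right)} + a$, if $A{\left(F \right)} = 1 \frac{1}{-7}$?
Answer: $-4694$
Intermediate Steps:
$A{\left(F \right)} = - \frac{1}{7}$ ($A{\left(F \right)} = 1 \left(- \frac{1}{7}\right) = - \frac{1}{7}$)
$a = -4617$ ($a = 7 \cdot 9 + \left(-6\right) \left(-3\right) \left(-260\right) = 63 + 18 \left(-260\right) = 63 - 4680 = -4617$)
$R{\left(O \right)} = \frac{11}{O}$ ($R{\left(O \right)} = \frac{\left(11 + O\right) - O}{O} = \frac{11}{O}$)
$R{\left(A{\left(-2 \right)} \right)} + a = \frac{11}{- \frac{1}{7}} - 4617 = 11 \left(-7\right) - 4617 = -77 - 4617 = -4694$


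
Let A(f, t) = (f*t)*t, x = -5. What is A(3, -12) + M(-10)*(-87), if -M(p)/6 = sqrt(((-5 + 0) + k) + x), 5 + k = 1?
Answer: 432 + 522*I*sqrt(14) ≈ 432.0 + 1953.1*I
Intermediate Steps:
k = -4 (k = -5 + 1 = -4)
M(p) = -6*I*sqrt(14) (M(p) = -6*sqrt(((-5 + 0) - 4) - 5) = -6*sqrt((-5 - 4) - 5) = -6*sqrt(-9 - 5) = -6*I*sqrt(14))
A(f, t) = f*t**2
A(3, -12) + M(-10)*(-87) = 3*(-12)**2 - 6*I*sqrt(14)*(-87) = 3*144 + 522*I*sqrt(14) = 432 + 522*I*sqrt(14)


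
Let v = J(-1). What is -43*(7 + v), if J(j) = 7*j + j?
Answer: 43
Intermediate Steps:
J(j) = 8*j
v = -8 (v = 8*(-1) = -8)
-43*(7 + v) = -43*(7 - 8) = -43*(-1) = 43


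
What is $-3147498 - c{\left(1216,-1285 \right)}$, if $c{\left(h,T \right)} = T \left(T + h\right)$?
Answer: $-3236163$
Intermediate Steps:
$-3147498 - c{\left(1216,-1285 \right)} = -3147498 - - 1285 \left(-1285 + 1216\right) = -3147498 - \left(-1285\right) \left(-69\right) = -3147498 - 88665 = -3236163$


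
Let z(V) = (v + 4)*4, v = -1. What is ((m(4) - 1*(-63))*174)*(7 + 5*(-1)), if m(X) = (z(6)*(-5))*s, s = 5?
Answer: -82476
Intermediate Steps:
z(V) = 12 (z(V) = (-1 + 4)*4 = 3*4 = 12)
m(X) = -300 (m(X) = (12*(-5))*5 = -60*5 = -300)
((m(4) - 1*(-63))*174)*(7 + 5*(-1)) = ((-300 - 1*(-63))*174)*(7 + 5*(-1)) = ((-300 + 63)*174)*(7 - 5) = -237*174*2 = -41238*2 = -82476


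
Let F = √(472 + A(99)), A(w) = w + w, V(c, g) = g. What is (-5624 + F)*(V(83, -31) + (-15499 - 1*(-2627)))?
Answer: 72566472 - 12903*√670 ≈ 7.2232e+7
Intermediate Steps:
A(w) = 2*w
F = √670 (F = √(472 + 2*99) = √(472 + 198) = √670 ≈ 25.884)
(-5624 + F)*(V(83, -31) + (-15499 - 1*(-2627))) = (-5624 + √670)*(-31 + (-15499 - 1*(-2627))) = (-5624 + √670)*(-31 + (-15499 + 2627)) = (-5624 + √670)*(-31 - 12872) = (-5624 + √670)*(-12903) = 72566472 - 12903*√670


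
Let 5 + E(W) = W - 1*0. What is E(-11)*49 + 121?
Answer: -663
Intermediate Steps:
E(W) = -5 + W (E(W) = -5 + (W - 1*0) = -5 + (W + 0) = -5 + W)
E(-11)*49 + 121 = (-5 - 11)*49 + 121 = -16*49 + 121 = -784 + 121 = -663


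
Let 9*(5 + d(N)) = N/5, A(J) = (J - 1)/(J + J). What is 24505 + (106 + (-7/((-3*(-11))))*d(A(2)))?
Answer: 146195633/5940 ≈ 24612.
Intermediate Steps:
A(J) = (-1 + J)/(2*J) (A(J) = (-1 + J)/((2*J)) = (-1 + J)*(1/(2*J)) = (-1 + J)/(2*J))
d(N) = -5 + N/45 (d(N) = -5 + (N/5)/9 = -5 + N/45)
24505 + (106 + (-7/((-3*(-11))))*d(A(2))) = 24505 + (106 + (-7/((-3*(-11))))*(-5 + ((½)*(-1 + 2)/2)/45)) = 24505 + (106 + (-7/33)*(-5 + ((½)*(½)*1)/45)) = 24505 + (106 + (-7*1/33)*(-5 + (1/45)*(¼))) = 24505 + (106 - 7*(-5 + 1/180)/33) = 24505 + (106 - 7/33*(-899/180)) = 24505 + (106 + 6293/5940) = 24505 + 635933/5940 = 146195633/5940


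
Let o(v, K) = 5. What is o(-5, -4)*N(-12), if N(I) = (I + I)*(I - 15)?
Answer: 3240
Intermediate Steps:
N(I) = 2*I*(-15 + I) (N(I) = (2*I)*(-15 + I) = 2*I*(-15 + I))
o(-5, -4)*N(-12) = 5*(2*(-12)*(-15 - 12)) = 5*(2*(-12)*(-27)) = 5*648 = 3240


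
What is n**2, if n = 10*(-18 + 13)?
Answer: 2500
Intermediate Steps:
n = -50 (n = 10*(-5) = -50)
n**2 = (-50)**2 = 2500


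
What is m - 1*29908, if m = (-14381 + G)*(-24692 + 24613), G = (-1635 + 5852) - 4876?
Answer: 1158252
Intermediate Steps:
G = -659 (G = 4217 - 4876 = -659)
m = 1188160 (m = (-14381 - 659)*(-24692 + 24613) = -15040*(-79) = 1188160)
m - 1*29908 = 1188160 - 1*29908 = 1188160 - 29908 = 1158252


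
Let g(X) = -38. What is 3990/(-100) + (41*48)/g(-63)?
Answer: -17421/190 ≈ -91.689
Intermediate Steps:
3990/(-100) + (41*48)/g(-63) = 3990/(-100) + (41*48)/(-38) = 3990*(-1/100) + 1968*(-1/38) = -399/10 - 984/19 = -17421/190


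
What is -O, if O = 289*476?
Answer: -137564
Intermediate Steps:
O = 137564
-O = -1*137564 = -137564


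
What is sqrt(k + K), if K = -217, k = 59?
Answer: I*sqrt(158) ≈ 12.57*I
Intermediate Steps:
sqrt(k + K) = sqrt(59 - 217) = sqrt(-158) = I*sqrt(158)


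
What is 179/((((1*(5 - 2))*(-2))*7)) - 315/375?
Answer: -5357/1050 ≈ -5.1019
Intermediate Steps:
179/((((1*(5 - 2))*(-2))*7)) - 315/375 = 179/((((1*3)*(-2))*7)) - 315*1/375 = 179/(((3*(-2))*7)) - 21/25 = 179/((-6*7)) - 21/25 = 179/(-42) - 21/25 = 179*(-1/42) - 21/25 = -179/42 - 21/25 = -5357/1050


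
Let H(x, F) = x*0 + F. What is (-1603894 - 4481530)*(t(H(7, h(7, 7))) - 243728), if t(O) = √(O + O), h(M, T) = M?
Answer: 1483188220672 - 6085424*√14 ≈ 1.4832e+12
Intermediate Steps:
H(x, F) = F (H(x, F) = 0 + F = F)
t(O) = √2*√O (t(O) = √(2*O) = √2*√O)
(-1603894 - 4481530)*(t(H(7, h(7, 7))) - 243728) = (-1603894 - 4481530)*(√2*√7 - 243728) = -6085424*(√14 - 243728) = -6085424*(-243728 + √14) = 1483188220672 - 6085424*√14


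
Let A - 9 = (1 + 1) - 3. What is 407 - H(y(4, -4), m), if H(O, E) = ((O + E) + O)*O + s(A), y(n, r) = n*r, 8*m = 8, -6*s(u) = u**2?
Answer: -235/3 ≈ -78.333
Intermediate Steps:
A = 8 (A = 9 + ((1 + 1) - 3) = 9 + (2 - 3) = 9 - 1 = 8)
s(u) = -u**2/6
m = 1 (m = (1/8)*8 = 1)
H(O, E) = -32/3 + O*(E + 2*O) (H(O, E) = ((O + E) + O)*O - 1/6*8**2 = ((E + O) + O)*O - 1/6*64 = (E + 2*O)*O - 32/3 = O*(E + 2*O) - 32/3 = -32/3 + O*(E + 2*O))
407 - H(y(4, -4), m) = 407 - (-32/3 + 2*(4*(-4))**2 + 1*(4*(-4))) = 407 - (-32/3 + 2*(-16)**2 + 1*(-16)) = 407 - (-32/3 + 2*256 - 16) = 407 - (-32/3 + 512 - 16) = 407 - 1*1456/3 = 407 - 1456/3 = -235/3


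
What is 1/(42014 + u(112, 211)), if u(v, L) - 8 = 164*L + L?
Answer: 1/76837 ≈ 1.3015e-5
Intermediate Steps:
u(v, L) = 8 + 165*L (u(v, L) = 8 + (164*L + L) = 8 + 165*L)
1/(42014 + u(112, 211)) = 1/(42014 + (8 + 165*211)) = 1/(42014 + (8 + 34815)) = 1/(42014 + 34823) = 1/76837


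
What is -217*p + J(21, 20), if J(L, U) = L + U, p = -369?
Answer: 80114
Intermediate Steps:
-217*p + J(21, 20) = -217*(-369) + (21 + 20) = 80073 + 41 = 80114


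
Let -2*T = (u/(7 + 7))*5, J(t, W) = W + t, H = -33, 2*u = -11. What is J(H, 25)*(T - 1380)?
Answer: 77225/7 ≈ 11032.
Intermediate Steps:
u = -11/2 (u = (½)*(-11) = -11/2 ≈ -5.5000)
T = 55/56 (T = --11/2/(7 + 7)*5/2 = --11/2/14*5/2 = -(1/14)*(-11/2)*5/2 = -(-11)*5/56 = -½*(-55/28) = 55/56 ≈ 0.98214)
J(H, 25)*(T - 1380) = (25 - 33)*(55/56 - 1380) = -8*(-77225/56) = 77225/7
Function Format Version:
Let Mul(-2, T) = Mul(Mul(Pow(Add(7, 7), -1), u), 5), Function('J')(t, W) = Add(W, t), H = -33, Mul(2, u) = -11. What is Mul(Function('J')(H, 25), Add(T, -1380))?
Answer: Rational(77225, 7) ≈ 11032.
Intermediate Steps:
u = Rational(-11, 2) (u = Mul(Rational(1, 2), -11) = Rational(-11, 2) ≈ -5.5000)
T = Rational(55, 56) (T = Mul(Rational(-1, 2), Mul(Mul(Pow(Add(7, 7), -1), Rational(-11, 2)), 5)) = Mul(Rational(-1, 2), Mul(Mul(Pow(14, -1), Rational(-11, 2)), 5)) = Mul(Rational(-1, 2), Mul(Mul(Rational(1, 14), Rational(-11, 2)), 5)) = Mul(Rational(-1, 2), Mul(Rational(-11, 28), 5)) = Mul(Rational(-1, 2), Rational(-55, 28)) = Rational(55, 56) ≈ 0.98214)
Mul(Function('J')(H, 25), Add(T, -1380)) = Mul(Add(25, -33), Add(Rational(55, 56), -1380)) = Mul(-8, Rational(-77225, 56)) = Rational(77225, 7)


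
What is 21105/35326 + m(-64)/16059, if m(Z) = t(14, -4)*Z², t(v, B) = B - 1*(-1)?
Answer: -31720231/189100078 ≈ -0.16774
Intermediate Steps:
t(v, B) = 1 + B (t(v, B) = B + 1 = 1 + B)
m(Z) = -3*Z² (m(Z) = (1 - 4)*Z² = -3*Z²)
21105/35326 + m(-64)/16059 = 21105/35326 - 3*(-64)²/16059 = 21105*(1/35326) - 3*4096*(1/16059) = 21105/35326 - 12288*1/16059 = 21105/35326 - 4096/5353 = -31720231/189100078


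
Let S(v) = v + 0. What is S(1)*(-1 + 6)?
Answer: 5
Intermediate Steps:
S(v) = v
S(1)*(-1 + 6) = 1*(-1 + 6) = 1*5 = 5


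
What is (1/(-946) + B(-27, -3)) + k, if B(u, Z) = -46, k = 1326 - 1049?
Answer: 218525/946 ≈ 231.00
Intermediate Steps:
k = 277
(1/(-946) + B(-27, -3)) + k = (1/(-946) - 46) + 277 = (-1/946 - 46) + 277 = -43517/946 + 277 = 218525/946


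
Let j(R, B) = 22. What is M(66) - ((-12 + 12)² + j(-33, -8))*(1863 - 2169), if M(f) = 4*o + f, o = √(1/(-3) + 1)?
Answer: 6798 + 4*√6/3 ≈ 6801.3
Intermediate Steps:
o = √6/3 (o = √(-⅓ + 1) = √(⅔) = √6/3 ≈ 0.81650)
M(f) = f + 4*√6/3 (M(f) = 4*(√6/3) + f = 4*√6/3 + f = f + 4*√6/3)
M(66) - ((-12 + 12)² + j(-33, -8))*(1863 - 2169) = (66 + 4*√6/3) - ((-12 + 12)² + 22)*(1863 - 2169) = (66 + 4*√6/3) - (0² + 22)*(-306) = (66 + 4*√6/3) - (0 + 22)*(-306) = (66 + 4*√6/3) - 22*(-306) = (66 + 4*√6/3) - 1*(-6732) = (66 + 4*√6/3) + 6732 = 6798 + 4*√6/3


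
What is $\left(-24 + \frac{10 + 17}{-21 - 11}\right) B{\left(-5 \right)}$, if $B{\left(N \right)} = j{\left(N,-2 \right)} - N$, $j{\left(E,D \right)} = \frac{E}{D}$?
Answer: $- \frac{11925}{64} \approx -186.33$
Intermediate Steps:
$B{\left(N \right)} = - \frac{3 N}{2}$ ($B{\left(N \right)} = \frac{N}{-2} - N = N \left(- \frac{1}{2}\right) - N = - \frac{N}{2} - N = - \frac{3 N}{2}$)
$\left(-24 + \frac{10 + 17}{-21 - 11}\right) B{\left(-5 \right)} = \left(-24 + \frac{10 + 17}{-21 - 11}\right) \left(\left(- \frac{3}{2}\right) \left(-5\right)\right) = \left(-24 + \frac{27}{-21 - 11}\right) \frac{15}{2} = \left(-24 + \frac{27}{-32}\right) \frac{15}{2} = \left(-24 + 27 \left(- \frac{1}{32}\right)\right) \frac{15}{2} = \left(-24 - \frac{27}{32}\right) \frac{15}{2} = \left(- \frac{795}{32}\right) \frac{15}{2} = - \frac{11925}{64}$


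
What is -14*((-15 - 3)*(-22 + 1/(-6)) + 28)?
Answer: -5978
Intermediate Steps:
-14*((-15 - 3)*(-22 + 1/(-6)) + 28) = -14*(-18*(-22 - 1/6) + 28) = -14*(-18*(-133/6) + 28) = -14*(399 + 28) = -14*427 = -5978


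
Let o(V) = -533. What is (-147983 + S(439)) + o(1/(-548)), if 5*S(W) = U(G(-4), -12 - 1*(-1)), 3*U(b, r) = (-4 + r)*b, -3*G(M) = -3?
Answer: -148517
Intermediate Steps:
G(M) = 1 (G(M) = -1/3*(-3) = 1)
U(b, r) = b*(-4 + r)/3 (U(b, r) = ((-4 + r)*b)/3 = (b*(-4 + r))/3 = b*(-4 + r)/3)
S(W) = -1 (S(W) = ((1/3)*1*(-4 + (-12 - 1*(-1))))/5 = ((1/3)*1*(-4 + (-12 + 1)))/5 = ((1/3)*1*(-4 - 11))/5 = ((1/3)*1*(-15))/5 = (1/5)*(-5) = -1)
(-147983 + S(439)) + o(1/(-548)) = (-147983 - 1) - 533 = -147984 - 533 = -148517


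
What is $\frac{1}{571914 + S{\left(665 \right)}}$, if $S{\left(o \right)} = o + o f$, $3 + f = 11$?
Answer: $\frac{1}{577899} \approx 1.7304 \cdot 10^{-6}$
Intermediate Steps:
$f = 8$ ($f = -3 + 11 = 8$)
$S{\left(o \right)} = 9 o$ ($S{\left(o \right)} = o + o 8 = o + 8 o = 9 o$)
$\frac{1}{571914 + S{\left(665 \right)}} = \frac{1}{571914 + 9 \cdot 665} = \frac{1}{571914 + 5985} = \frac{1}{577899}$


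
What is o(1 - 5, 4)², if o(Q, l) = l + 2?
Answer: 36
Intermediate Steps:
o(Q, l) = 2 + l
o(1 - 5, 4)² = (2 + 4)² = 6² = 36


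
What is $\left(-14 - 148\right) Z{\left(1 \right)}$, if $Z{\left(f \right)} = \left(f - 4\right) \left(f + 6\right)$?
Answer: $3402$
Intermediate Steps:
$Z{\left(f \right)} = \left(-4 + f\right) \left(6 + f\right)$
$\left(-14 - 148\right) Z{\left(1 \right)} = \left(-14 - 148\right) \left(-24 + 1^{2} + 2 \cdot 1\right) = - 162 \left(-24 + 1 + 2\right) = \left(-162\right) \left(-21\right) = 3402$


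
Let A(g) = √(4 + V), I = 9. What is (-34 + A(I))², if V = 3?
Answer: (34 - √7)² ≈ 983.09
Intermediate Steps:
A(g) = √7 (A(g) = √(4 + 3) = √7)
(-34 + A(I))² = (-34 + √7)²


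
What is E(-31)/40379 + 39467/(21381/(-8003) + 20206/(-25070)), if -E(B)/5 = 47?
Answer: -159870028678075605/14086825649576 ≈ -11349.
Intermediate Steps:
E(B) = -235 (E(B) = -5*47 = -235)
E(-31)/40379 + 39467/(21381/(-8003) + 20206/(-25070)) = -235/40379 + 39467/(21381/(-8003) + 20206/(-25070)) = -235*1/40379 + 39467/(21381*(-1/8003) + 20206*(-1/25070)) = -235/40379 + 39467/(-21381/8003 - 10103/12535) = -235/40379 + 39467/(-348865144/100317605) = -235/40379 + 39467*(-100317605/348865144) = -235/40379 - 3959234916535/348865144 = -159870028678075605/14086825649576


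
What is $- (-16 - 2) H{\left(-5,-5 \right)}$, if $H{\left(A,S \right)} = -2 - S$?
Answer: $54$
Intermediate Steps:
$- (-16 - 2) H{\left(-5,-5 \right)} = - (-16 - 2) \left(-2 - -5\right) = \left(-1\right) \left(-18\right) \left(-2 + 5\right) = 18 \cdot 3 = 54$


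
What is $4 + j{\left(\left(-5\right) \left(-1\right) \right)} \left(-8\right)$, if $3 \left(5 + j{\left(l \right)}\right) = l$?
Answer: $\frac{92}{3} \approx 30.667$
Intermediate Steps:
$j{\left(l \right)} = -5 + \frac{l}{3}$
$4 + j{\left(\left(-5\right) \left(-1\right) \right)} \left(-8\right) = 4 + \left(-5 + \frac{\left(-5\right) \left(-1\right)}{3}\right) \left(-8\right) = 4 + \left(-5 + \frac{1}{3} \cdot 5\right) \left(-8\right) = 4 + \left(-5 + \frac{5}{3}\right) \left(-8\right) = 4 - - \frac{80}{3} = 4 + \frac{80}{3} = \frac{92}{3}$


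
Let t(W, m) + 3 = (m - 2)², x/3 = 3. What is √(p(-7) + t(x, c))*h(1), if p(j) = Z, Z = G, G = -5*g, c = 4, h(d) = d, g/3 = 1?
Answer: I*√14 ≈ 3.7417*I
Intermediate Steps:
g = 3 (g = 3*1 = 3)
x = 9 (x = 3*3 = 9)
G = -15 (G = -5*3 = -15)
Z = -15
p(j) = -15
t(W, m) = -3 + (-2 + m)² (t(W, m) = -3 + (m - 2)² = -3 + (-2 + m)²)
√(p(-7) + t(x, c))*h(1) = √(-15 + (-3 + (-2 + 4)²))*1 = √(-15 + (-3 + 2²))*1 = √(-15 + (-3 + 4))*1 = √(-15 + 1)*1 = √(-14)*1 = (I*√14)*1 = I*√14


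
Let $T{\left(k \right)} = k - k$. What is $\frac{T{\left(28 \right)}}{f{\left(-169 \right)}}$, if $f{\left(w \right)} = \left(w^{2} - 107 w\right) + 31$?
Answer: $0$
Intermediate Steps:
$f{\left(w \right)} = 31 + w^{2} - 107 w$
$T{\left(k \right)} = 0$
$\frac{T{\left(28 \right)}}{f{\left(-169 \right)}} = \frac{0}{31 + \left(-169\right)^{2} - -18083} = \frac{0}{31 + 28561 + 18083} = \frac{0}{46675} = 0 \cdot \frac{1}{46675} = 0$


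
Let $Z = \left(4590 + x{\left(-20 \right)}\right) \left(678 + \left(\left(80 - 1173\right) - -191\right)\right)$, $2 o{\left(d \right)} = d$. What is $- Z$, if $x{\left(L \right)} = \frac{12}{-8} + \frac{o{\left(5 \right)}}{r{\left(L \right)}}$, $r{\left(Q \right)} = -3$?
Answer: $\frac{3082912}{3} \approx 1.0276 \cdot 10^{6}$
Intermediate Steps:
$o{\left(d \right)} = \frac{d}{2}$
$x{\left(L \right)} = - \frac{7}{3}$ ($x{\left(L \right)} = \frac{12}{-8} + \frac{\frac{1}{2} \cdot 5}{-3} = 12 \left(- \frac{1}{8}\right) + \frac{5}{2} \left(- \frac{1}{3}\right) = - \frac{3}{2} - \frac{5}{6} = - \frac{7}{3}$)
$Z = - \frac{3082912}{3}$ ($Z = \left(4590 - \frac{7}{3}\right) \left(678 + \left(\left(80 - 1173\right) - -191\right)\right) = \frac{13763 \left(678 + \left(\left(80 - 1173\right) + 191\right)\right)}{3} = \frac{13763 \left(678 + \left(-1093 + 191\right)\right)}{3} = \frac{13763 \left(678 - 902\right)}{3} = \frac{13763}{3} \left(-224\right) = - \frac{3082912}{3} \approx -1.0276 \cdot 10^{6}$)
$- Z = \left(-1\right) \left(- \frac{3082912}{3}\right) = \frac{3082912}{3}$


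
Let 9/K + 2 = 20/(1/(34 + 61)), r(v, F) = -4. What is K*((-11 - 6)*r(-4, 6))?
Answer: 306/949 ≈ 0.32244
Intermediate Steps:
K = 9/1898 (K = 9/(-2 + 20/(1/(34 + 61))) = 9/(-2 + 20/(1/95)) = 9/(-2 + 20*95) = 9/(-2 + 1900) = 9/1898 ≈ 0.0047418)
K*((-11 - 6)*r(-4, 6)) = 9*((-11 - 6)*(-4))/1898 = 9*(-17*(-4))/1898 = (9/1898)*68 = 306/949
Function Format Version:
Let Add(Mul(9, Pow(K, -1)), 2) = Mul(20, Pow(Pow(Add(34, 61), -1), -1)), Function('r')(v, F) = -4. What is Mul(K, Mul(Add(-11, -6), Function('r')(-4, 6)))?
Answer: Rational(306, 949) ≈ 0.32244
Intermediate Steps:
K = Rational(9, 1898) (K = Mul(9, Pow(Add(-2, Mul(20, Pow(Pow(Add(34, 61), -1), -1))), -1)) = Mul(9, Pow(Add(-2, Mul(20, Pow(Pow(95, -1), -1))), -1)) = Mul(9, Pow(Add(-2, Mul(20, Pow(Rational(1, 95), -1))), -1)) = Mul(9, Pow(Add(-2, Mul(20, 95)), -1)) = Mul(9, Pow(Add(-2, 1900), -1)) = Mul(9, Pow(1898, -1)) = Mul(9, Rational(1, 1898)) = Rational(9, 1898) ≈ 0.0047418)
Mul(K, Mul(Add(-11, -6), Function('r')(-4, 6))) = Mul(Rational(9, 1898), Mul(Add(-11, -6), -4)) = Mul(Rational(9, 1898), Mul(-17, -4)) = Mul(Rational(9, 1898), 68) = Rational(306, 949)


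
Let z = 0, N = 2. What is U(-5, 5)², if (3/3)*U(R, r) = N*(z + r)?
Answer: 100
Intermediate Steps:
U(R, r) = 2*r (U(R, r) = 2*(0 + r) = 2*r)
U(-5, 5)² = (2*5)² = 10² = 100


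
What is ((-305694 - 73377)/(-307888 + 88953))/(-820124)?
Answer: -379071/179553847940 ≈ -2.1112e-6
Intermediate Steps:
((-305694 - 73377)/(-307888 + 88953))/(-820124) = -379071/(-218935)*(-1/820124) = -379071*(-1/218935)*(-1/820124) = (379071/218935)*(-1/820124) = -379071/179553847940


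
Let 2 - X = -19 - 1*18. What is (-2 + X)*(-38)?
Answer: -1406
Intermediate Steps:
X = 39 (X = 2 - (-19 - 1*18) = 2 - (-19 - 18) = 2 - 1*(-37) = 2 + 37 = 39)
(-2 + X)*(-38) = (-2 + 39)*(-38) = 37*(-38) = -1406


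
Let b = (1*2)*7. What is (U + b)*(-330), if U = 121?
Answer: -44550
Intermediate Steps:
b = 14 (b = 2*7 = 14)
(U + b)*(-330) = (121 + 14)*(-330) = 135*(-330) = -44550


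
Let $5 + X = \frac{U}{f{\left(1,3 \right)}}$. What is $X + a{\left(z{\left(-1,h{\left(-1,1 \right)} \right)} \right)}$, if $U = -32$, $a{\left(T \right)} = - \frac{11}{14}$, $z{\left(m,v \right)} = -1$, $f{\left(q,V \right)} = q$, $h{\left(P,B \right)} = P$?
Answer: $- \frac{529}{14} \approx -37.786$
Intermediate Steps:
$a{\left(T \right)} = - \frac{11}{14}$ ($a{\left(T \right)} = \left(-11\right) \frac{1}{14} = - \frac{11}{14}$)
$X = -37$ ($X = -5 - \frac{32}{1} = -5 - 32 = -37$)
$X + a{\left(z{\left(-1,h{\left(-1,1 \right)} \right)} \right)} = -37 - \frac{11}{14} = - \frac{529}{14}$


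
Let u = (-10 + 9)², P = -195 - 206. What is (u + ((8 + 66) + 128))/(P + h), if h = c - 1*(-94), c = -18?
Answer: -203/325 ≈ -0.62462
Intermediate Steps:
P = -401
u = 1 (u = (-1)² = 1)
h = 76 (h = -18 - 1*(-94) = -18 + 94 = 76)
(u + ((8 + 66) + 128))/(P + h) = (1 + ((8 + 66) + 128))/(-401 + 76) = (1 + (74 + 128))/(-325) = (1 + 202)*(-1/325) = 203*(-1/325) = -203/325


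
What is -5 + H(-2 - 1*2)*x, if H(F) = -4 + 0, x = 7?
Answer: -33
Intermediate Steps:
H(F) = -4
-5 + H(-2 - 1*2)*x = -5 - 4*7 = -5 - 28 = -33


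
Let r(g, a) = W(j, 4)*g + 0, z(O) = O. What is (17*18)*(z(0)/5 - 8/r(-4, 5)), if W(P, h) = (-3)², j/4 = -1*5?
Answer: 68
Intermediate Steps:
j = -20 (j = 4*(-1*5) = 4*(-5) = -20)
W(P, h) = 9
r(g, a) = 9*g (r(g, a) = 9*g + 0 = 9*g)
(17*18)*(z(0)/5 - 8/r(-4, 5)) = (17*18)*(0/5 - 8/(9*(-4))) = 306*(0*(⅕) - 8/(-36)) = 306*(0 - 8*(-1/36)) = 306*(0 + 2/9) = 306*(2/9) = 68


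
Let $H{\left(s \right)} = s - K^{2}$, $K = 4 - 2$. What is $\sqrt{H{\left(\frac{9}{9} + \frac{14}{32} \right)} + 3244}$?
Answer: $\frac{\sqrt{51863}}{4} \approx 56.934$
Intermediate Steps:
$K = 2$
$H{\left(s \right)} = -4 + s$ ($H{\left(s \right)} = s - 2^{2} = s - 4 = -4 + s$)
$\sqrt{H{\left(\frac{9}{9} + \frac{14}{32} \right)} + 3244} = \sqrt{\left(-4 + \left(\frac{9}{9} + \frac{14}{32}\right)\right) + 3244} = \sqrt{\left(-4 + \left(9 \cdot \frac{1}{9} + 14 \cdot \frac{1}{32}\right)\right) + 3244} = \sqrt{\left(-4 + \left(1 + \frac{7}{16}\right)\right) + 3244} = \sqrt{\left(-4 + \frac{23}{16}\right) + 3244} = \sqrt{- \frac{41}{16} + 3244} = \sqrt{\frac{51863}{16}} = \frac{\sqrt{51863}}{4}$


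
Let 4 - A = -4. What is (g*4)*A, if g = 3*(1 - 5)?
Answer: -384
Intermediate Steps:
A = 8 (A = 4 - 1*(-4) = 4 + 4 = 8)
g = -12 (g = 3*(-4) = -12)
(g*4)*A = -12*4*8 = -48*8 = -384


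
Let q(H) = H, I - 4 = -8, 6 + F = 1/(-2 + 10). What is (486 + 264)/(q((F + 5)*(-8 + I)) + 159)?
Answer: 500/113 ≈ 4.4248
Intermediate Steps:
F = -47/8 (F = -6 + 1/(-2 + 10) = -6 + 1/8 = -6 + ⅛ = -47/8 ≈ -5.8750)
I = -4 (I = 4 - 8 = -4)
(486 + 264)/(q((F + 5)*(-8 + I)) + 159) = (486 + 264)/((-47/8 + 5)*(-8 - 4) + 159) = 750/(-7/8*(-12) + 159) = 750/(21/2 + 159) = 750/(339/2) = 750*(2/339) = 500/113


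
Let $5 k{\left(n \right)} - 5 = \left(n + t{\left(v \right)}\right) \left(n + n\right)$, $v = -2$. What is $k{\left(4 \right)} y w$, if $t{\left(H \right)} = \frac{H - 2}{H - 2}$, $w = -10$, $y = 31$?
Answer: $-2790$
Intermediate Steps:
$t{\left(H \right)} = 1$ ($t{\left(H \right)} = \frac{-2 + H}{-2 + H} = 1$)
$k{\left(n \right)} = 1 + \frac{2 n \left(1 + n\right)}{5}$ ($k{\left(n \right)} = 1 + \frac{\left(n + 1\right) \left(n + n\right)}{5} = 1 + \frac{\left(1 + n\right) 2 n}{5} = 1 + \frac{2 n \left(1 + n\right)}{5}$)
$k{\left(4 \right)} y w = \left(1 + \frac{2}{5} \cdot 4 + \frac{2 \cdot 4^{2}}{5}\right) 31 \left(-10\right) = \left(1 + \frac{8}{5} + \frac{2}{5} \cdot 16\right) 31 \left(-10\right) = \left(1 + \frac{8}{5} + \frac{32}{5}\right) 31 \left(-10\right) = 9 \cdot 31 \left(-10\right) = 279 \left(-10\right) = -2790$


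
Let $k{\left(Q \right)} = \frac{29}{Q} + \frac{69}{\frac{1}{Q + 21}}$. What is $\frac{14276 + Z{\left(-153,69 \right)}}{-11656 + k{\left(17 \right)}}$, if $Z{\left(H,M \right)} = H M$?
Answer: $- \frac{63223}{153549} \approx -0.41174$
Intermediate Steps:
$k{\left(Q \right)} = 1449 + \frac{29}{Q} + 69 Q$ ($k{\left(Q \right)} = \frac{29}{Q} + \frac{69}{\frac{1}{21 + Q}} = \frac{29}{Q} + 69 \left(21 + Q\right) = \frac{29}{Q} + \left(1449 + 69 Q\right) = 1449 + \frac{29}{Q} + 69 Q$)
$\frac{14276 + Z{\left(-153,69 \right)}}{-11656 + k{\left(17 \right)}} = \frac{14276 - 10557}{-11656 + \left(1449 + \frac{29}{17} + 69 \cdot 17\right)} = \frac{14276 - 10557}{-11656 + \left(1449 + 29 \cdot \frac{1}{17} + 1173\right)} = \frac{3719}{-11656 + \left(1449 + \frac{29}{17} + 1173\right)} = \frac{3719}{-11656 + \frac{44603}{17}} = \frac{3719}{- \frac{153549}{17}} = 3719 \left(- \frac{17}{153549}\right) = - \frac{63223}{153549}$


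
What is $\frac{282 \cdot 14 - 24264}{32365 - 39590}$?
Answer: $\frac{20316}{7225} \approx 2.8119$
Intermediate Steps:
$\frac{282 \cdot 14 - 24264}{32365 - 39590} = \frac{3948 - 24264}{-7225} = \left(-20316\right) \left(- \frac{1}{7225}\right) = \frac{20316}{7225}$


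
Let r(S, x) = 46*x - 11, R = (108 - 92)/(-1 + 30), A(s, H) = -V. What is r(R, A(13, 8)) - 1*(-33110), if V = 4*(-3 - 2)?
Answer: 34019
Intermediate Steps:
V = -20 (V = 4*(-5) = -20)
A(s, H) = 20 (A(s, H) = -1*(-20) = 20)
R = 16/29 ≈ 0.55172
r(S, x) = -11 + 46*x
r(R, A(13, 8)) - 1*(-33110) = (-11 + 46*20) - 1*(-33110) = (-11 + 920) + 33110 = 909 + 33110 = 34019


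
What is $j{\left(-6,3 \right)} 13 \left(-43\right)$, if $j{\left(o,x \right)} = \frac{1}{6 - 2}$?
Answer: $- \frac{559}{4} \approx -139.75$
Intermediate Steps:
$j{\left(o,x \right)} = \frac{1}{4}$
$j{\left(-6,3 \right)} 13 \left(-43\right) = \frac{1}{4} \cdot 13 \left(-43\right) = \frac{13}{4} \left(-43\right) = - \frac{559}{4}$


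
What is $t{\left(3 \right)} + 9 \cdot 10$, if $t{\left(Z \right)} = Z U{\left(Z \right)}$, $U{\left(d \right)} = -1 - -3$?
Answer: $96$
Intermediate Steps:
$U{\left(d \right)} = 2$ ($U{\left(d \right)} = -1 + 3 = 2$)
$t{\left(Z \right)} = 2 Z$ ($t{\left(Z \right)} = Z 2 = 2 Z$)
$t{\left(3 \right)} + 9 \cdot 10 = 2 \cdot 3 + 9 \cdot 10 = 6 + 90 = 96$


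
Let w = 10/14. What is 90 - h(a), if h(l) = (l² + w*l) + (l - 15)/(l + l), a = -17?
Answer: -22348/119 ≈ -187.80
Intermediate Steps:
w = 5/7 (w = 10*(1/14) = 5/7 ≈ 0.71429)
h(l) = l² + 5*l/7 + (-15 + l)/(2*l) (h(l) = (l² + 5*l/7) + (l - 15)/(l + l) = (l² + 5*l/7) + (-15 + l)/((2*l)) = (l² + 5*l/7) + (-15 + l)*(1/(2*l)) = (l² + 5*l/7) + (-15 + l)/(2*l) = l² + 5*l/7 + (-15 + l)/(2*l))
90 - h(a) = 90 - (-105 - 17*(7 + 10*(-17) + 14*(-17)²))/(14*(-17)) = 90 - (-1)*(-105 - 17*(7 - 170 + 14*289))/(14*17) = 90 - (-1)*(-105 - 17*(7 - 170 + 4046))/(14*17) = 90 - (-1)*(-105 - 17*3883)/(14*17) = 90 - (-1)*(-105 - 66011)/(14*17) = 90 - (-1)*(-66116)/(14*17) = 90 - 1*33058/119 = 90 - 33058/119 = -22348/119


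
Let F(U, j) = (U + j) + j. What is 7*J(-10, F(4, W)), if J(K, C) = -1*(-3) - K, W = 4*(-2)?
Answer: 91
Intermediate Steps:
W = -8
F(U, j) = U + 2*j
J(K, C) = 3 - K
7*J(-10, F(4, W)) = 7*(3 - 1*(-10)) = 7*(3 + 10) = 7*13 = 91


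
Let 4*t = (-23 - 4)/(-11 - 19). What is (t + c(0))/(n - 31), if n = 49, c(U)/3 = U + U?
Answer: 1/80 ≈ 0.012500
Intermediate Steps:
c(U) = 6*U (c(U) = 3*(U + U) = 3*(2*U) = 6*U)
t = 9/40 (t = ((-23 - 4)/(-11 - 19))/4 = (-27/(-30))/4 = (-27*(-1/30))/4 = (¼)*(9/10) = 9/40 ≈ 0.22500)
(t + c(0))/(n - 31) = (9/40 + 6*0)/(49 - 31) = (9/40 + 0)/18 = (1/18)*(9/40) = 1/80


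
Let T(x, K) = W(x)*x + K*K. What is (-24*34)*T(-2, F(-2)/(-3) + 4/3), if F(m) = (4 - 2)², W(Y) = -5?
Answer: -8160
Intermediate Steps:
F(m) = 4 (F(m) = 2² = 4)
T(x, K) = K² - 5*x (T(x, K) = -5*x + K*K = -5*x + K² = K² - 5*x)
(-24*34)*T(-2, F(-2)/(-3) + 4/3) = (-24*34)*((4/(-3) + 4/3)² - 5*(-2)) = -816*((4*(-⅓) + 4*(⅓))² + 10) = -816*((-4/3 + 4/3)² + 10) = -816*(0² + 10) = -816*(0 + 10) = -816*10 = -8160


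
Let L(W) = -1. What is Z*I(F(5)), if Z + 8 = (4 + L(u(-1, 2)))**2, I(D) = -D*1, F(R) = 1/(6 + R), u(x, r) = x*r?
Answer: -1/11 ≈ -0.090909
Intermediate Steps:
u(x, r) = r*x
I(D) = -D
Z = 1 (Z = -8 + (4 - 1)**2 = -8 + 3**2 = -8 + 9 = 1)
Z*I(F(5)) = 1*(-1/(6 + 5)) = 1*(-1/11) = -1/11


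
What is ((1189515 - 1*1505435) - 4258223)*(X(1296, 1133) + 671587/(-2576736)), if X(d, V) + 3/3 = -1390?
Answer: 16397897216686909/2576736 ≈ 6.3638e+9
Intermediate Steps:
X(d, V) = -1391 (X(d, V) = -1 - 1390 = -1391)
((1189515 - 1*1505435) - 4258223)*(X(1296, 1133) + 671587/(-2576736)) = ((1189515 - 1*1505435) - 4258223)*(-1391 + 671587/(-2576736)) = ((1189515 - 1505435) - 4258223)*(-1391 + 671587*(-1/2576736)) = (-315920 - 4258223)*(-1391 - 671587/2576736) = -4574143*(-3584911363/2576736) = 16397897216686909/2576736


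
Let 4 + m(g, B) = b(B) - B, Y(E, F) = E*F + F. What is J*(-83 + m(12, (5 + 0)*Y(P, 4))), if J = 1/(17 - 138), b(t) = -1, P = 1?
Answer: 128/121 ≈ 1.0579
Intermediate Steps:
Y(E, F) = F + E*F
J = -1/121 (J = 1/(-121) = -1/121 ≈ -0.0082645)
m(g, B) = -5 - B (m(g, B) = -4 + (-1 - B) = -5 - B)
J*(-83 + m(12, (5 + 0)*Y(P, 4))) = -(-83 + (-5 - (5 + 0)*4*(1 + 1)))/121 = -(-83 + (-5 - 5*4*2))/121 = -(-83 + (-5 - 5*8))/121 = -(-83 + (-5 - 1*40))/121 = -(-83 + (-5 - 40))/121 = -(-83 - 45)/121 = -1/121*(-128) = 128/121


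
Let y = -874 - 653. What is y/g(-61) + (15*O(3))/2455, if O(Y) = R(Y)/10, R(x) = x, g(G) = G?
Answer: 7498119/299510 ≈ 25.035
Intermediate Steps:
y = -1527
O(Y) = Y/10
y/g(-61) + (15*O(3))/2455 = -1527/(-61) + (15*((⅒)*3))/2455 = -1527*(-1/61) + (15*(3/10))*(1/2455) = 1527/61 + (9/2)*(1/2455) = 1527/61 + 9/4910 = 7498119/299510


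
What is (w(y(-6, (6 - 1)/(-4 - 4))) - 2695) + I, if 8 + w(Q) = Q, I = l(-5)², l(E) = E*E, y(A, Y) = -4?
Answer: -2082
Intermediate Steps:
l(E) = E²
I = 625 (I = ((-5)²)² = 25² = 625)
w(Q) = -8 + Q
(w(y(-6, (6 - 1)/(-4 - 4))) - 2695) + I = ((-8 - 4) - 2695) + 625 = (-12 - 2695) + 625 = -2707 + 625 = -2082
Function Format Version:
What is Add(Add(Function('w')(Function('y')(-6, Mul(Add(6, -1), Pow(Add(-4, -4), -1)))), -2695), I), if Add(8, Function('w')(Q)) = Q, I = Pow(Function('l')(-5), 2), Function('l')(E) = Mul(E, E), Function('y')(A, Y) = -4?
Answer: -2082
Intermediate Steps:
Function('l')(E) = Pow(E, 2)
I = 625 (I = Pow(Pow(-5, 2), 2) = Pow(25, 2) = 625)
Function('w')(Q) = Add(-8, Q)
Add(Add(Function('w')(Function('y')(-6, Mul(Add(6, -1), Pow(Add(-4, -4), -1)))), -2695), I) = Add(Add(Add(-8, -4), -2695), 625) = Add(Add(-12, -2695), 625) = Add(-2707, 625) = -2082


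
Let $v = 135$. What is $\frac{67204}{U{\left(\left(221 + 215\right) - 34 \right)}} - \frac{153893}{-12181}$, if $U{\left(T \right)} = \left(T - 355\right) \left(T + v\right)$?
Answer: $\frac{4702717351}{307436259} \approx 15.297$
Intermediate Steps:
$U{\left(T \right)} = \left(-355 + T\right) \left(135 + T\right)$ ($U{\left(T \right)} = \left(T - 355\right) \left(T + 135\right) = \left(-355 + T\right) \left(135 + T\right)$)
$\frac{67204}{U{\left(\left(221 + 215\right) - 34 \right)}} - \frac{153893}{-12181} = \frac{67204}{-47925 + \left(\left(221 + 215\right) - 34\right)^{2} - 220 \left(\left(221 + 215\right) - 34\right)} - \frac{153893}{-12181} = \frac{67204}{-47925 + \left(436 - 34\right)^{2} - 220 \left(436 - 34\right)} - - \frac{153893}{12181} = \frac{67204}{-47925 + 402^{2} - 88440} + \frac{153893}{12181} = \frac{67204}{-47925 + 161604 - 88440} + \frac{153893}{12181} = \frac{67204}{25239} + \frac{153893}{12181} = \frac{4702717351}{307436259}$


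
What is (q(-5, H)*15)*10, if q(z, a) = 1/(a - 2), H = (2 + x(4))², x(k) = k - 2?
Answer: 75/7 ≈ 10.714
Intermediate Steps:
x(k) = -2 + k
H = 16 (H = (2 + (-2 + 4))² = (2 + 2)² = 4² = 16)
q(z, a) = 1/(-2 + a)
(q(-5, H)*15)*10 = (15/(-2 + 16))*10 = (15/14)*10 = 75/7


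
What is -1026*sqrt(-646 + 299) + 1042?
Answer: 1042 - 1026*I*sqrt(347) ≈ 1042.0 - 19112.0*I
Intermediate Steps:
-1026*sqrt(-646 + 299) + 1042 = -1026*I*sqrt(347) + 1042 = 1042 - 1026*I*sqrt(347)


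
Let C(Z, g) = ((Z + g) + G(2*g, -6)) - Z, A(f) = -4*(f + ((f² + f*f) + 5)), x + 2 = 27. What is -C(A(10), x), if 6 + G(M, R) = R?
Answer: -13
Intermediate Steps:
G(M, R) = -6 + R
x = 25 (x = -2 + 27 = 25)
A(f) = -20 - 8*f² - 4*f (A(f) = -4*(f + ((f² + f²) + 5)) = -4*(f + (2*f² + 5)) = -4*(f + (5 + 2*f²)) = -4*(5 + f + 2*f²) = -20 - 8*f² - 4*f)
C(Z, g) = -12 + g (C(Z, g) = ((Z + g) + (-6 - 6)) - Z = ((Z + g) - 12) - Z = (-12 + Z + g) - Z = -12 + g)
-C(A(10), x) = -(-12 + 25) = -1*13 = -13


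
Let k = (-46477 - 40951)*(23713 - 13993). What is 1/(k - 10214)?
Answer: -1/849810374 ≈ -1.1767e-9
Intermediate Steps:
k = -849800160 (k = -87428*9720 = -849800160)
1/(k - 10214) = 1/(-849800160 - 10214) = 1/(-849810374) = -1/849810374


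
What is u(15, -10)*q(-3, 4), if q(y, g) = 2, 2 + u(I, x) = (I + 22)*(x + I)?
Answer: 366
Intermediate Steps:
u(I, x) = -2 + (22 + I)*(I + x) (u(I, x) = -2 + (I + 22)*(x + I) = -2 + (22 + I)*(I + x))
u(15, -10)*q(-3, 4) = (-2 + 15**2 + 22*15 + 22*(-10) + 15*(-10))*2 = (-2 + 225 + 330 - 220 - 150)*2 = 183*2 = 366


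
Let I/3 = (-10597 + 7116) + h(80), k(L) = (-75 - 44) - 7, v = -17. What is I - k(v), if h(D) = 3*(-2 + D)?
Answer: -9615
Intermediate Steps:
k(L) = -126 (k(L) = -119 - 7 = -126)
h(D) = -6 + 3*D
I = -9741 (I = 3*((-10597 + 7116) + (-6 + 3*80)) = 3*(-3481 + (-6 + 240)) = 3*(-3481 + 234) = 3*(-3247) = -9741)
I - k(v) = -9741 - 1*(-126) = -9741 + 126 = -9615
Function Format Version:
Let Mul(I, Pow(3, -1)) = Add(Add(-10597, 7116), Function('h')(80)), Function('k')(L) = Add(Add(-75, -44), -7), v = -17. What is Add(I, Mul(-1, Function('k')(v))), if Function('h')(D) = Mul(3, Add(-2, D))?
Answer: -9615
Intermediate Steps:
Function('k')(L) = -126 (Function('k')(L) = Add(-119, -7) = -126)
Function('h')(D) = Add(-6, Mul(3, D))
I = -9741 (I = Mul(3, Add(Add(-10597, 7116), Add(-6, Mul(3, 80)))) = Mul(3, Add(-3481, Add(-6, 240))) = Mul(3, Add(-3481, 234)) = Mul(3, -3247) = -9741)
Add(I, Mul(-1, Function('k')(v))) = Add(-9741, Mul(-1, -126)) = Add(-9741, 126) = -9615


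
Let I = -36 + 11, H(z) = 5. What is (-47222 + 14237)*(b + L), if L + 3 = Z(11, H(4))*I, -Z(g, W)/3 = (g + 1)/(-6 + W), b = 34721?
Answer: -1115486730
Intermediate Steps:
Z(g, W) = -3*(1 + g)/(-6 + W) (Z(g, W) = -3*(g + 1)/(-6 + W) = -3*(1 + g)/(-6 + W))
I = -25
L = -903 (L = -3 + (3*(-1 - 1*11)/(-6 + 5))*(-25) = -3 + (3*(-1 - 11)/(-1))*(-25) = -3 + (3*(-1)*(-12))*(-25) = -3 + 36*(-25) = -3 - 900 = -903)
(-47222 + 14237)*(b + L) = (-47222 + 14237)*(34721 - 903) = -32985*33818 = -1115486730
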